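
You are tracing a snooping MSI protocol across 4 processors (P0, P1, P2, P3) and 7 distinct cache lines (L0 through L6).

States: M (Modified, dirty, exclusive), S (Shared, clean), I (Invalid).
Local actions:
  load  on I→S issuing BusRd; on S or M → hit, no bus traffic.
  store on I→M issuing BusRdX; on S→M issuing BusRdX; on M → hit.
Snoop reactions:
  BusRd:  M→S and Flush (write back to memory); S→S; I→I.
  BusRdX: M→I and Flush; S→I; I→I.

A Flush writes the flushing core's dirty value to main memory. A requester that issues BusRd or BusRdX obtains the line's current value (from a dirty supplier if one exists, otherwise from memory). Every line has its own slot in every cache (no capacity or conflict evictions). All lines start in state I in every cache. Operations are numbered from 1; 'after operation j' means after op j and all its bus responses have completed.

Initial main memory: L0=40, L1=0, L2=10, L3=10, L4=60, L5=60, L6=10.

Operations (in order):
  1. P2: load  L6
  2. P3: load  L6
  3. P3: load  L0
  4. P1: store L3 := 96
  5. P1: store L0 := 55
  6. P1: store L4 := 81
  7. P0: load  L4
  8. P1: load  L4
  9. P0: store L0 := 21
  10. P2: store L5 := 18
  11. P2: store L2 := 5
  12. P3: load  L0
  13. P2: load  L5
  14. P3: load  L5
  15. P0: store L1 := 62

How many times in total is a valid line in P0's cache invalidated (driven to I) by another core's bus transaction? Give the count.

invalidations = 0

[1] P2: load  L6 | P0:I, P1:I, P2:S(10), P3:I | bus: BusRd
[2] P3: load  L6 | P0:I, P1:I, P2:S(10), P3:S(10) | bus: BusRd
[3] P3: load  L0 | P0:I, P1:I, P2:I, P3:S(40) | bus: BusRd
[4] P1: store L3 := 96 | P0:I, P1:M(96), P2:I, P3:I | bus: BusRdX
[5] P1: store L0 := 55 | P0:I, P1:M(55), P2:I, P3:I | bus: BusRdX
[6] P1: store L4 := 81 | P0:I, P1:M(81), P2:I, P3:I | bus: BusRdX
[7] P0: load  L4 | P0:S(81), P1:S(81), P2:I, P3:I | bus: BusRd,Flush
[8] P1: load  L4 | P0:S(81), P1:S(81), P2:I, P3:I | bus: none
[9] P0: store L0 := 21 | P0:M(21), P1:I, P2:I, P3:I | bus: BusRdX,Flush
[10] P2: store L5 := 18 | P0:I, P1:I, P2:M(18), P3:I | bus: BusRdX
[11] P2: store L2 := 5 | P0:I, P1:I, P2:M(5), P3:I | bus: BusRdX
[12] P3: load  L0 | P0:S(21), P1:I, P2:I, P3:S(21) | bus: BusRd,Flush
[13] P2: load  L5 | P0:I, P1:I, P2:M(18), P3:I | bus: none
[14] P3: load  L5 | P0:I, P1:I, P2:S(18), P3:S(18) | bus: BusRd,Flush
[15] P0: store L1 := 62 | P0:M(62), P1:I, P2:I, P3:I | bus: BusRdX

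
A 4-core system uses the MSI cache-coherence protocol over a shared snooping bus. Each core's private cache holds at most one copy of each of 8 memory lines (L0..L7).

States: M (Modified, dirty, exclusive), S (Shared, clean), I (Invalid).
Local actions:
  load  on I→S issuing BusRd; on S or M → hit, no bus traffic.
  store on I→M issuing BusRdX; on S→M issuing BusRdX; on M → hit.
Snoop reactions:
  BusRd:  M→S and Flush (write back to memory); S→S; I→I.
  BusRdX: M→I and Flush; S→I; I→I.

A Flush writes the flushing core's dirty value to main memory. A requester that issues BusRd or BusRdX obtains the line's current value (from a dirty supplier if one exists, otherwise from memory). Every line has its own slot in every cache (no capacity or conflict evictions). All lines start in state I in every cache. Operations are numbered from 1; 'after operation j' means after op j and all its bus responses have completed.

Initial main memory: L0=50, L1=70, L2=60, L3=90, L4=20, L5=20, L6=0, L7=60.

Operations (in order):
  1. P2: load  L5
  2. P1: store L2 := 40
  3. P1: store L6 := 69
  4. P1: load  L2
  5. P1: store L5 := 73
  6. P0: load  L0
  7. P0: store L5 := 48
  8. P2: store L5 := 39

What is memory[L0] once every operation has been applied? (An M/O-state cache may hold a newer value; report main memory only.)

memory[L0] = 50

  op1 P2: load  L5 → I/I/S/I on L5; bus BusRd; mem=20
  op2 P1: store L2 := 40 → I/M/I/I on L2; bus BusRdX; mem=60
  op3 P1: store L6 := 69 → I/M/I/I on L6; bus BusRdX; mem=0
  op4 P1: load  L2 → I/M/I/I on L2; bus (none); mem=60
  op5 P1: store L5 := 73 → I/M/I/I on L5; bus BusRdX; mem=20
  op6 P0: load  L0 → S/I/I/I on L0; bus BusRd; mem=50
  op7 P0: store L5 := 48 → M/I/I/I on L5; bus BusRdX Flush; mem=73
  op8 P2: store L5 := 39 → I/I/M/I on L5; bus BusRdX Flush; mem=48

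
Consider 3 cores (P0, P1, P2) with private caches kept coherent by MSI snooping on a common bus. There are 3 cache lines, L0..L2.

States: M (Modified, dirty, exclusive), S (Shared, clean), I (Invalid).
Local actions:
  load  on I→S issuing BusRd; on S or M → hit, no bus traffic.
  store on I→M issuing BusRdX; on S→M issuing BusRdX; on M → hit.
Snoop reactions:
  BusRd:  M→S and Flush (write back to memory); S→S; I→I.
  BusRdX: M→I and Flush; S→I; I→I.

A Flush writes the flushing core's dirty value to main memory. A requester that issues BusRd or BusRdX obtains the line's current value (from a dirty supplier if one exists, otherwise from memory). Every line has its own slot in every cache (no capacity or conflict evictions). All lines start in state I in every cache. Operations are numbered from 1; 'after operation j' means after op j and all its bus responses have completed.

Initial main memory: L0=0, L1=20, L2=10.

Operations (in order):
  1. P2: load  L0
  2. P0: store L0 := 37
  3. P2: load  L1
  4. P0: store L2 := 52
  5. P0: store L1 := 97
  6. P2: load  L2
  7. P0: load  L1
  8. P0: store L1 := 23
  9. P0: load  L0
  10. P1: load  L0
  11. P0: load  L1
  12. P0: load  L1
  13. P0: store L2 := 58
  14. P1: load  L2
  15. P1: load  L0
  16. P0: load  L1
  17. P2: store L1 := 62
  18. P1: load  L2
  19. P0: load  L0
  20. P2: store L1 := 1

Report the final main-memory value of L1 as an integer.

  op1 P2: load  L0 → I/I/S on L0; bus BusRd; mem=0
  op2 P0: store L0 := 37 → M/I/I on L0; bus BusRdX; mem=0
  op3 P2: load  L1 → I/I/S on L1; bus BusRd; mem=20
  op4 P0: store L2 := 52 → M/I/I on L2; bus BusRdX; mem=10
  op5 P0: store L1 := 97 → M/I/I on L1; bus BusRdX; mem=20
  op6 P2: load  L2 → S/I/S on L2; bus BusRd Flush; mem=52
  op7 P0: load  L1 → M/I/I on L1; bus (none); mem=20
  op8 P0: store L1 := 23 → M/I/I on L1; bus (none); mem=20
  op9 P0: load  L0 → M/I/I on L0; bus (none); mem=0
  op10 P1: load  L0 → S/S/I on L0; bus BusRd Flush; mem=37
  op11 P0: load  L1 → M/I/I on L1; bus (none); mem=20
  op12 P0: load  L1 → M/I/I on L1; bus (none); mem=20
  op13 P0: store L2 := 58 → M/I/I on L2; bus BusRdX; mem=52
  op14 P1: load  L2 → S/S/I on L2; bus BusRd Flush; mem=58
  op15 P1: load  L0 → S/S/I on L0; bus (none); mem=37
  op16 P0: load  L1 → M/I/I on L1; bus (none); mem=20
  op17 P2: store L1 := 62 → I/I/M on L1; bus BusRdX Flush; mem=23
  op18 P1: load  L2 → S/S/I on L2; bus (none); mem=58
  op19 P0: load  L0 → S/S/I on L0; bus (none); mem=37
  op20 P2: store L1 := 1 → I/I/M on L1; bus (none); mem=23

memory[L1] = 23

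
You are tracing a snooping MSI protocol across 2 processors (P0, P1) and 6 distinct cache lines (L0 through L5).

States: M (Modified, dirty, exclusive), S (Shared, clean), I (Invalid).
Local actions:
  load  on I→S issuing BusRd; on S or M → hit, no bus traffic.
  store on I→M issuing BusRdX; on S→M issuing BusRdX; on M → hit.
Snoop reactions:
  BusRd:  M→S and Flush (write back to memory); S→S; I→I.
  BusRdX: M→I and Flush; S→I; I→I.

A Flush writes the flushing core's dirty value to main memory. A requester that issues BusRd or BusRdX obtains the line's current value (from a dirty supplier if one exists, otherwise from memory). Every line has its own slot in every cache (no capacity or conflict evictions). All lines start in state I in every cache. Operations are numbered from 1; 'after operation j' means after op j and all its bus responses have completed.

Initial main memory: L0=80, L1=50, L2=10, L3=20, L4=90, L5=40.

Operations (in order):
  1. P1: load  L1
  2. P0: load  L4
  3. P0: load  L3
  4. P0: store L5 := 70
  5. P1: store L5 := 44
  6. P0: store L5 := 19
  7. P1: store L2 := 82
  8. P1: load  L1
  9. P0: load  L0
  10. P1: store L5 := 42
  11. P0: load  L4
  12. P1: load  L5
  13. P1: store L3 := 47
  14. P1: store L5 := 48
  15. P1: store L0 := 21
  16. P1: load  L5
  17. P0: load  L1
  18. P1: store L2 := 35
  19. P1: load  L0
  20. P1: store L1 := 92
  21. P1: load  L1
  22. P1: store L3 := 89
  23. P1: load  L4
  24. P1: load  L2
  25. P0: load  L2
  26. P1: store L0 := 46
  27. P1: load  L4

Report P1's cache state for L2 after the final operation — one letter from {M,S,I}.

state = S

step 1: P1: load  L1  ⟶  IS  (L1)  txn=BusRd  M[L1]=50
step 2: P0: load  L4  ⟶  SI  (L4)  txn=BusRd  M[L4]=90
step 3: P0: load  L3  ⟶  SI  (L3)  txn=BusRd  M[L3]=20
step 4: P0: store L5 := 70  ⟶  MI  (L5)  txn=BusRdX  M[L5]=40
step 5: P1: store L5 := 44  ⟶  IM  (L5)  txn=BusRdX+Flush  M[L5]=70
step 6: P0: store L5 := 19  ⟶  MI  (L5)  txn=BusRdX+Flush  M[L5]=44
step 7: P1: store L2 := 82  ⟶  IM  (L2)  txn=BusRdX  M[L2]=10
step 8: P1: load  L1  ⟶  IS  (L1)  txn=∅  M[L1]=50
step 9: P0: load  L0  ⟶  SI  (L0)  txn=BusRd  M[L0]=80
step 10: P1: store L5 := 42  ⟶  IM  (L5)  txn=BusRdX+Flush  M[L5]=19
step 11: P0: load  L4  ⟶  SI  (L4)  txn=∅  M[L4]=90
step 12: P1: load  L5  ⟶  IM  (L5)  txn=∅  M[L5]=19
step 13: P1: store L3 := 47  ⟶  IM  (L3)  txn=BusRdX  M[L3]=20
step 14: P1: store L5 := 48  ⟶  IM  (L5)  txn=∅  M[L5]=19
step 15: P1: store L0 := 21  ⟶  IM  (L0)  txn=BusRdX  M[L0]=80
step 16: P1: load  L5  ⟶  IM  (L5)  txn=∅  M[L5]=19
step 17: P0: load  L1  ⟶  SS  (L1)  txn=BusRd  M[L1]=50
step 18: P1: store L2 := 35  ⟶  IM  (L2)  txn=∅  M[L2]=10
step 19: P1: load  L0  ⟶  IM  (L0)  txn=∅  M[L0]=80
step 20: P1: store L1 := 92  ⟶  IM  (L1)  txn=BusRdX  M[L1]=50
step 21: P1: load  L1  ⟶  IM  (L1)  txn=∅  M[L1]=50
step 22: P1: store L3 := 89  ⟶  IM  (L3)  txn=∅  M[L3]=20
step 23: P1: load  L4  ⟶  SS  (L4)  txn=BusRd  M[L4]=90
step 24: P1: load  L2  ⟶  IM  (L2)  txn=∅  M[L2]=10
step 25: P0: load  L2  ⟶  SS  (L2)  txn=BusRd+Flush  M[L2]=35
step 26: P1: store L0 := 46  ⟶  IM  (L0)  txn=∅  M[L0]=80
step 27: P1: load  L4  ⟶  SS  (L4)  txn=∅  M[L4]=90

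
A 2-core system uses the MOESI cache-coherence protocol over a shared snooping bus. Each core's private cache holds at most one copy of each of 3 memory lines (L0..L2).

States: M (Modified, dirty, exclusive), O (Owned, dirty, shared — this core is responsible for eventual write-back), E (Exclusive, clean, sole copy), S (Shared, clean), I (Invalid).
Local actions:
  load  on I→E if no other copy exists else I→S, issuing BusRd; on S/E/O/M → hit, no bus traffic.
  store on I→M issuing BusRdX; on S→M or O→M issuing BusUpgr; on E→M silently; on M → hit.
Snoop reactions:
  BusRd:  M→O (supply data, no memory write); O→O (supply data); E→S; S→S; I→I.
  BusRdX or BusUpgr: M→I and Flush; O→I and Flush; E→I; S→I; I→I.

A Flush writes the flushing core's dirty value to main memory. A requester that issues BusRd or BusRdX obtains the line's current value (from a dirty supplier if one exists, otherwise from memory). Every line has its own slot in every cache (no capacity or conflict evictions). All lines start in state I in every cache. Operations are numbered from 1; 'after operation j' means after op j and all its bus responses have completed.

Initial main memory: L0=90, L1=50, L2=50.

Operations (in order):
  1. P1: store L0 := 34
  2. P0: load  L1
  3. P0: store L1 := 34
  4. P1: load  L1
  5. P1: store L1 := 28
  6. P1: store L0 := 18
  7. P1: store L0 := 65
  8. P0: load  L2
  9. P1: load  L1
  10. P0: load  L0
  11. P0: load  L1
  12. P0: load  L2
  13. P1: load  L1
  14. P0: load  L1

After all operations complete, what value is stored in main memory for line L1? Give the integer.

  op1 P1: store L0 := 34 → I/M on L0; bus BusRdX; mem=90
  op2 P0: load  L1 → E/I on L1; bus BusRd; mem=50
  op3 P0: store L1 := 34 → M/I on L1; bus (none); mem=50
  op4 P1: load  L1 → O/S on L1; bus BusRd; mem=50
  op5 P1: store L1 := 28 → I/M on L1; bus BusUpgr Flush; mem=34
  op6 P1: store L0 := 18 → I/M on L0; bus (none); mem=90
  op7 P1: store L0 := 65 → I/M on L0; bus (none); mem=90
  op8 P0: load  L2 → E/I on L2; bus BusRd; mem=50
  op9 P1: load  L1 → I/M on L1; bus (none); mem=34
  op10 P0: load  L0 → S/O on L0; bus BusRd; mem=90
  op11 P0: load  L1 → S/O on L1; bus BusRd; mem=34
  op12 P0: load  L2 → E/I on L2; bus (none); mem=50
  op13 P1: load  L1 → S/O on L1; bus (none); mem=34
  op14 P0: load  L1 → S/O on L1; bus (none); mem=34

memory[L1] = 34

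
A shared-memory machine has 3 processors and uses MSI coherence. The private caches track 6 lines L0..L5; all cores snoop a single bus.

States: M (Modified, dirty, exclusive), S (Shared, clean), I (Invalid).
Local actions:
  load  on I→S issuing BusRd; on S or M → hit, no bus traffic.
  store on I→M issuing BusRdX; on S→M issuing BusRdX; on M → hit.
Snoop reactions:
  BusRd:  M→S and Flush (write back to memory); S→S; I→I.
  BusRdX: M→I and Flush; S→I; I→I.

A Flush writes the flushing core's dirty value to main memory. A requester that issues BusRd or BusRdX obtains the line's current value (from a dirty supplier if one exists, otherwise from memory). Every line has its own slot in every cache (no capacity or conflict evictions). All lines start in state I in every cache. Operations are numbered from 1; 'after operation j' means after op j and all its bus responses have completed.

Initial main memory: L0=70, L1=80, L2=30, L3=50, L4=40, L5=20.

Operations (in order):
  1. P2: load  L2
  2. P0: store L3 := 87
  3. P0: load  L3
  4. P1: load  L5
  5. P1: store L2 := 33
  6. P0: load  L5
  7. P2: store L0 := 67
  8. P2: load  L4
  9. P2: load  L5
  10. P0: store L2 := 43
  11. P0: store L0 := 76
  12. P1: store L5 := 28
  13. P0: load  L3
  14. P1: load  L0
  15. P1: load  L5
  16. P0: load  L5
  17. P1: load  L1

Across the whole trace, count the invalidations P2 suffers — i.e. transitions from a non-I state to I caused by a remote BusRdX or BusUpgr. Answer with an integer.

step 1: P2: load  L2  ⟶  IIS  (L2)  txn=BusRd  M[L2]=30
step 2: P0: store L3 := 87  ⟶  MII  (L3)  txn=BusRdX  M[L3]=50
step 3: P0: load  L3  ⟶  MII  (L3)  txn=∅  M[L3]=50
step 4: P1: load  L5  ⟶  ISI  (L5)  txn=BusRd  M[L5]=20
step 5: P1: store L2 := 33  ⟶  IMI  (L2)  txn=BusRdX  M[L2]=30
step 6: P0: load  L5  ⟶  SSI  (L5)  txn=BusRd  M[L5]=20
step 7: P2: store L0 := 67  ⟶  IIM  (L0)  txn=BusRdX  M[L0]=70
step 8: P2: load  L4  ⟶  IIS  (L4)  txn=BusRd  M[L4]=40
step 9: P2: load  L5  ⟶  SSS  (L5)  txn=BusRd  M[L5]=20
step 10: P0: store L2 := 43  ⟶  MII  (L2)  txn=BusRdX+Flush  M[L2]=33
step 11: P0: store L0 := 76  ⟶  MII  (L0)  txn=BusRdX+Flush  M[L0]=67
step 12: P1: store L5 := 28  ⟶  IMI  (L5)  txn=BusRdX  M[L5]=20
step 13: P0: load  L3  ⟶  MII  (L3)  txn=∅  M[L3]=50
step 14: P1: load  L0  ⟶  SSI  (L0)  txn=BusRd+Flush  M[L0]=76
step 15: P1: load  L5  ⟶  IMI  (L5)  txn=∅  M[L5]=20
step 16: P0: load  L5  ⟶  SSI  (L5)  txn=BusRd+Flush  M[L5]=28
step 17: P1: load  L1  ⟶  ISI  (L1)  txn=BusRd  M[L1]=80

invalidations = 3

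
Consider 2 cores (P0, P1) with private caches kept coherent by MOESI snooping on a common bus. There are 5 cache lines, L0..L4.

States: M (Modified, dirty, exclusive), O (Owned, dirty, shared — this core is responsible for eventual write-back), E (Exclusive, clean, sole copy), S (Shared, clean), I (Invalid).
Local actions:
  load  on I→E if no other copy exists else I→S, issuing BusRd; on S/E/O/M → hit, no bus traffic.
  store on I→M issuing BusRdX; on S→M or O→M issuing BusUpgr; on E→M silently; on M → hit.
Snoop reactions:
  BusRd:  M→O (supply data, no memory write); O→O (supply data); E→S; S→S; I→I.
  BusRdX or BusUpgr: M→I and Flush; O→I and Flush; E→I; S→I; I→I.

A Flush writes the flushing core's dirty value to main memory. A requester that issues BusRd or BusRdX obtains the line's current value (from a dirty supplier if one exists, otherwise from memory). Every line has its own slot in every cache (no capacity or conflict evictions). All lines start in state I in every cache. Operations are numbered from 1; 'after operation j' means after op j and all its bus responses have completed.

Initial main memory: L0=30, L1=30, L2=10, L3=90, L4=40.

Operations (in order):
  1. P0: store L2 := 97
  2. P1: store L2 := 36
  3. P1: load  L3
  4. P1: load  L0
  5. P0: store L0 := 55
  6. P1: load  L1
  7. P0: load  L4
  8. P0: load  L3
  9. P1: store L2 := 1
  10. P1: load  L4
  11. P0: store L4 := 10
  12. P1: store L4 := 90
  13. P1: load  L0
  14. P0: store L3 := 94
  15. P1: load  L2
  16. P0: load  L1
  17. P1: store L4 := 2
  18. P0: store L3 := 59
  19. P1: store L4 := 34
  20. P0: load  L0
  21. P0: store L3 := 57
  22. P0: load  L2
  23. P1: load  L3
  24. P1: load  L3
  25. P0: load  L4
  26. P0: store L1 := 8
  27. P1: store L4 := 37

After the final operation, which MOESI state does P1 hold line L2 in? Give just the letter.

[1] P0: store L2 := 97 | P0:M(97), P1:I | bus: BusRdX
[2] P1: store L2 := 36 | P0:I, P1:M(36) | bus: BusRdX,Flush
[3] P1: load  L3 | P0:I, P1:E(90) | bus: BusRd
[4] P1: load  L0 | P0:I, P1:E(30) | bus: BusRd
[5] P0: store L0 := 55 | P0:M(55), P1:I | bus: BusRdX
[6] P1: load  L1 | P0:I, P1:E(30) | bus: BusRd
[7] P0: load  L4 | P0:E(40), P1:I | bus: BusRd
[8] P0: load  L3 | P0:S(90), P1:S(90) | bus: BusRd
[9] P1: store L2 := 1 | P0:I, P1:M(1) | bus: none
[10] P1: load  L4 | P0:S(40), P1:S(40) | bus: BusRd
[11] P0: store L4 := 10 | P0:M(10), P1:I | bus: BusUpgr
[12] P1: store L4 := 90 | P0:I, P1:M(90) | bus: BusRdX,Flush
[13] P1: load  L0 | P0:O(55), P1:S(55) | bus: BusRd
[14] P0: store L3 := 94 | P0:M(94), P1:I | bus: BusUpgr
[15] P1: load  L2 | P0:I, P1:M(1) | bus: none
[16] P0: load  L1 | P0:S(30), P1:S(30) | bus: BusRd
[17] P1: store L4 := 2 | P0:I, P1:M(2) | bus: none
[18] P0: store L3 := 59 | P0:M(59), P1:I | bus: none
[19] P1: store L4 := 34 | P0:I, P1:M(34) | bus: none
[20] P0: load  L0 | P0:O(55), P1:S(55) | bus: none
[21] P0: store L3 := 57 | P0:M(57), P1:I | bus: none
[22] P0: load  L2 | P0:S(1), P1:O(1) | bus: BusRd
[23] P1: load  L3 | P0:O(57), P1:S(57) | bus: BusRd
[24] P1: load  L3 | P0:O(57), P1:S(57) | bus: none
[25] P0: load  L4 | P0:S(34), P1:O(34) | bus: BusRd
[26] P0: store L1 := 8 | P0:M(8), P1:I | bus: BusUpgr
[27] P1: store L4 := 37 | P0:I, P1:M(37) | bus: BusUpgr

state = O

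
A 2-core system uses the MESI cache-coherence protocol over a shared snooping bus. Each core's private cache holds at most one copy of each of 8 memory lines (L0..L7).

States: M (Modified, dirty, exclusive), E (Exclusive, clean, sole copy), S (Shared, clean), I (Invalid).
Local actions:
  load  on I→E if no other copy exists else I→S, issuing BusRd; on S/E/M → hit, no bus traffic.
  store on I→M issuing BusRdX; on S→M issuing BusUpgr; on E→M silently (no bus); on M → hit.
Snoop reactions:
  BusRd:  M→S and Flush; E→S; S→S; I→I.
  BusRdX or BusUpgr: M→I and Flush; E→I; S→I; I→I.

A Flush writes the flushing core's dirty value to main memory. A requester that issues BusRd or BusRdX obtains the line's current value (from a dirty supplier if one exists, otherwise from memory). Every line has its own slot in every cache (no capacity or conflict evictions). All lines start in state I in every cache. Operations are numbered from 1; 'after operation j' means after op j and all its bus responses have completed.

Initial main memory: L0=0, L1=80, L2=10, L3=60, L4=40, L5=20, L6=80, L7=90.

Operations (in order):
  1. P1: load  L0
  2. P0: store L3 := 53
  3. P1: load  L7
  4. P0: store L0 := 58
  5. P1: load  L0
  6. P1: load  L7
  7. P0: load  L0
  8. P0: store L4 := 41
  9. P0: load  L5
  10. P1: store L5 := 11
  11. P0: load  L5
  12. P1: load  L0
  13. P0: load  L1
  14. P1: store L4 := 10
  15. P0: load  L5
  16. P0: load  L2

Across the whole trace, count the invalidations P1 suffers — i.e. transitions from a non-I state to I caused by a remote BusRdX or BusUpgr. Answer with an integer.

[1] P1: load  L0 | P0:I, P1:E(0) | bus: BusRd
[2] P0: store L3 := 53 | P0:M(53), P1:I | bus: BusRdX
[3] P1: load  L7 | P0:I, P1:E(90) | bus: BusRd
[4] P0: store L0 := 58 | P0:M(58), P1:I | bus: BusRdX
[5] P1: load  L0 | P0:S(58), P1:S(58) | bus: BusRd,Flush
[6] P1: load  L7 | P0:I, P1:E(90) | bus: none
[7] P0: load  L0 | P0:S(58), P1:S(58) | bus: none
[8] P0: store L4 := 41 | P0:M(41), P1:I | bus: BusRdX
[9] P0: load  L5 | P0:E(20), P1:I | bus: BusRd
[10] P1: store L5 := 11 | P0:I, P1:M(11) | bus: BusRdX
[11] P0: load  L5 | P0:S(11), P1:S(11) | bus: BusRd,Flush
[12] P1: load  L0 | P0:S(58), P1:S(58) | bus: none
[13] P0: load  L1 | P0:E(80), P1:I | bus: BusRd
[14] P1: store L4 := 10 | P0:I, P1:M(10) | bus: BusRdX,Flush
[15] P0: load  L5 | P0:S(11), P1:S(11) | bus: none
[16] P0: load  L2 | P0:E(10), P1:I | bus: BusRd

invalidations = 1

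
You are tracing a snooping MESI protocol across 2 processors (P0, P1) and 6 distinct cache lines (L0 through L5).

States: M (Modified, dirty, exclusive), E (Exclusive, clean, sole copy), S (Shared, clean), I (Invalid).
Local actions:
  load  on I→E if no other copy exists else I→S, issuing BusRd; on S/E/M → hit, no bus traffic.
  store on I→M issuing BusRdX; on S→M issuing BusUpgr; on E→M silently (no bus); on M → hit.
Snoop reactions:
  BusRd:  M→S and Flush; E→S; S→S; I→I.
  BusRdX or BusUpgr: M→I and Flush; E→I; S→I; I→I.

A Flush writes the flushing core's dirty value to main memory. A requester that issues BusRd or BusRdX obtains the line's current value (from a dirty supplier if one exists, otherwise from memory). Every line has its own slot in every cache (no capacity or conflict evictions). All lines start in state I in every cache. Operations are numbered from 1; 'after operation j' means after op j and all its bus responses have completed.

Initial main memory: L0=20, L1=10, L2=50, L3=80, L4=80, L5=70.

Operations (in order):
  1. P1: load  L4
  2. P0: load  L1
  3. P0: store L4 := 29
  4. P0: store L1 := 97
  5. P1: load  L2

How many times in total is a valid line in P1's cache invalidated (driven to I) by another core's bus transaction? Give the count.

invalidations = 1

  op1 P1: load  L4 → I/E on L4; bus BusRd; mem=80
  op2 P0: load  L1 → E/I on L1; bus BusRd; mem=10
  op3 P0: store L4 := 29 → M/I on L4; bus BusRdX; mem=80
  op4 P0: store L1 := 97 → M/I on L1; bus (none); mem=10
  op5 P1: load  L2 → I/E on L2; bus BusRd; mem=50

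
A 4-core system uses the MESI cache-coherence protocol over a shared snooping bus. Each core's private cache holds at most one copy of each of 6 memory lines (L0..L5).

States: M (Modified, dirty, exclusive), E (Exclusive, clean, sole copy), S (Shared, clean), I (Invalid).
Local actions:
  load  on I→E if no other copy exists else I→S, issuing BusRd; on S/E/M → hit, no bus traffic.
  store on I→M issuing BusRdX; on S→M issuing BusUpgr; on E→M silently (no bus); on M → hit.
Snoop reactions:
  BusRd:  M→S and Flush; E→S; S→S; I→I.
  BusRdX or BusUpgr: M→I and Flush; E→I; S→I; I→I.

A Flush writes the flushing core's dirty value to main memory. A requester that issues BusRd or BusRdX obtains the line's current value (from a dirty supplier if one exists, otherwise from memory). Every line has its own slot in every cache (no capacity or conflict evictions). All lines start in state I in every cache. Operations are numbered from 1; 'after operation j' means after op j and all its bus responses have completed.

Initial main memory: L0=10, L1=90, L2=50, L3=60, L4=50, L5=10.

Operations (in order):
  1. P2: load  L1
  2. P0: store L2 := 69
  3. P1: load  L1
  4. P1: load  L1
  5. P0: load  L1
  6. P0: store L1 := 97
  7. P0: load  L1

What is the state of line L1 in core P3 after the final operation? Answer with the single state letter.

state = I

[1] P2: load  L1 | P0:I, P1:I, P2:E(90), P3:I | bus: BusRd
[2] P0: store L2 := 69 | P0:M(69), P1:I, P2:I, P3:I | bus: BusRdX
[3] P1: load  L1 | P0:I, P1:S(90), P2:S(90), P3:I | bus: BusRd
[4] P1: load  L1 | P0:I, P1:S(90), P2:S(90), P3:I | bus: none
[5] P0: load  L1 | P0:S(90), P1:S(90), P2:S(90), P3:I | bus: BusRd
[6] P0: store L1 := 97 | P0:M(97), P1:I, P2:I, P3:I | bus: BusUpgr
[7] P0: load  L1 | P0:M(97), P1:I, P2:I, P3:I | bus: none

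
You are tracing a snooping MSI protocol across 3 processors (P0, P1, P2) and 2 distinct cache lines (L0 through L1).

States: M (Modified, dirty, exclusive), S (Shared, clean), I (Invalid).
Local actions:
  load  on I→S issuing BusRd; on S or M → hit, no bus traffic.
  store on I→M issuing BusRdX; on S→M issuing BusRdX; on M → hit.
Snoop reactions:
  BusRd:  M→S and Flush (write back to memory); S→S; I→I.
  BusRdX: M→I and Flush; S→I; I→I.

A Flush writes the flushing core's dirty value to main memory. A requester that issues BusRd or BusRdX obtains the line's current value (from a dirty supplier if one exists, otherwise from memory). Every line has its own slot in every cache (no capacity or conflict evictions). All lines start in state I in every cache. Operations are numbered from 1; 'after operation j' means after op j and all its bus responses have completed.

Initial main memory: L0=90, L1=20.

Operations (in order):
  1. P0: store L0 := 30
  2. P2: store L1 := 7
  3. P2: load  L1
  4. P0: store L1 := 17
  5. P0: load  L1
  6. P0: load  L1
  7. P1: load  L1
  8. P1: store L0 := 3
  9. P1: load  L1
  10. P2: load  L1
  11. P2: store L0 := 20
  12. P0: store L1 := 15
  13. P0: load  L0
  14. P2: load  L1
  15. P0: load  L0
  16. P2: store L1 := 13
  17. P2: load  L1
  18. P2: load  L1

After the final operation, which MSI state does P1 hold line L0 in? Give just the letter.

state = I

1. P0: store L0 := 30  bus=[BusRdX]  L0: P0=M P1=I P2=I  mem[L0]=90
2. P2: store L1 := 7  bus=[BusRdX]  L1: P0=I P1=I P2=M  mem[L1]=20
3. P2: load  L1  bus=[-]  L1: P0=I P1=I P2=M  mem[L1]=20
4. P0: store L1 := 17  bus=[BusRdX,Flush]  L1: P0=M P1=I P2=I  mem[L1]=7
5. P0: load  L1  bus=[-]  L1: P0=M P1=I P2=I  mem[L1]=7
6. P0: load  L1  bus=[-]  L1: P0=M P1=I P2=I  mem[L1]=7
7. P1: load  L1  bus=[BusRd,Flush]  L1: P0=S P1=S P2=I  mem[L1]=17
8. P1: store L0 := 3  bus=[BusRdX,Flush]  L0: P0=I P1=M P2=I  mem[L0]=30
9. P1: load  L1  bus=[-]  L1: P0=S P1=S P2=I  mem[L1]=17
10. P2: load  L1  bus=[BusRd]  L1: P0=S P1=S P2=S  mem[L1]=17
11. P2: store L0 := 20  bus=[BusRdX,Flush]  L0: P0=I P1=I P2=M  mem[L0]=3
12. P0: store L1 := 15  bus=[BusRdX]  L1: P0=M P1=I P2=I  mem[L1]=17
13. P0: load  L0  bus=[BusRd,Flush]  L0: P0=S P1=I P2=S  mem[L0]=20
14. P2: load  L1  bus=[BusRd,Flush]  L1: P0=S P1=I P2=S  mem[L1]=15
15. P0: load  L0  bus=[-]  L0: P0=S P1=I P2=S  mem[L0]=20
16. P2: store L1 := 13  bus=[BusRdX]  L1: P0=I P1=I P2=M  mem[L1]=15
17. P2: load  L1  bus=[-]  L1: P0=I P1=I P2=M  mem[L1]=15
18. P2: load  L1  bus=[-]  L1: P0=I P1=I P2=M  mem[L1]=15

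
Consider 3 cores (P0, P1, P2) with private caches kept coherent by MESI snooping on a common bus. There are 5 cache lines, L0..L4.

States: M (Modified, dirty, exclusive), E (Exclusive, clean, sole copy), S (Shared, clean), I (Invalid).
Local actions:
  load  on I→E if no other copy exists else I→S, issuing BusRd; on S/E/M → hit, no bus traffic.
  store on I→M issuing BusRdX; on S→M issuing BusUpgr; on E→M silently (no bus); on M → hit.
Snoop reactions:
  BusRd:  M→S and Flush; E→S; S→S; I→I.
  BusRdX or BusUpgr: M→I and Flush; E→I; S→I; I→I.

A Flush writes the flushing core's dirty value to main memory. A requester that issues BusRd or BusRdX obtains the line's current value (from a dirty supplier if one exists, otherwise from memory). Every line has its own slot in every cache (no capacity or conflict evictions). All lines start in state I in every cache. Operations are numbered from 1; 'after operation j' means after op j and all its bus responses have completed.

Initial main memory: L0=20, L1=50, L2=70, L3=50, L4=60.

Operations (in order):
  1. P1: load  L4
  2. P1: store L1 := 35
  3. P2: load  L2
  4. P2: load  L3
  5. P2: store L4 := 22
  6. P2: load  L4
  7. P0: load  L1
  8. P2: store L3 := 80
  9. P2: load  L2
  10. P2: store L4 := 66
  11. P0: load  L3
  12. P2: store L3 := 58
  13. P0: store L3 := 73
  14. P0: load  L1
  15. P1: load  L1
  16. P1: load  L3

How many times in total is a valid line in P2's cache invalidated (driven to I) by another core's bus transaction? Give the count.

  op1 P1: load  L4 → I/E/I on L4; bus BusRd; mem=60
  op2 P1: store L1 := 35 → I/M/I on L1; bus BusRdX; mem=50
  op3 P2: load  L2 → I/I/E on L2; bus BusRd; mem=70
  op4 P2: load  L3 → I/I/E on L3; bus BusRd; mem=50
  op5 P2: store L4 := 22 → I/I/M on L4; bus BusRdX; mem=60
  op6 P2: load  L4 → I/I/M on L4; bus (none); mem=60
  op7 P0: load  L1 → S/S/I on L1; bus BusRd Flush; mem=35
  op8 P2: store L3 := 80 → I/I/M on L3; bus (none); mem=50
  op9 P2: load  L2 → I/I/E on L2; bus (none); mem=70
  op10 P2: store L4 := 66 → I/I/M on L4; bus (none); mem=60
  op11 P0: load  L3 → S/I/S on L3; bus BusRd Flush; mem=80
  op12 P2: store L3 := 58 → I/I/M on L3; bus BusUpgr; mem=80
  op13 P0: store L3 := 73 → M/I/I on L3; bus BusRdX Flush; mem=58
  op14 P0: load  L1 → S/S/I on L1; bus (none); mem=35
  op15 P1: load  L1 → S/S/I on L1; bus (none); mem=35
  op16 P1: load  L3 → S/S/I on L3; bus BusRd Flush; mem=73

invalidations = 1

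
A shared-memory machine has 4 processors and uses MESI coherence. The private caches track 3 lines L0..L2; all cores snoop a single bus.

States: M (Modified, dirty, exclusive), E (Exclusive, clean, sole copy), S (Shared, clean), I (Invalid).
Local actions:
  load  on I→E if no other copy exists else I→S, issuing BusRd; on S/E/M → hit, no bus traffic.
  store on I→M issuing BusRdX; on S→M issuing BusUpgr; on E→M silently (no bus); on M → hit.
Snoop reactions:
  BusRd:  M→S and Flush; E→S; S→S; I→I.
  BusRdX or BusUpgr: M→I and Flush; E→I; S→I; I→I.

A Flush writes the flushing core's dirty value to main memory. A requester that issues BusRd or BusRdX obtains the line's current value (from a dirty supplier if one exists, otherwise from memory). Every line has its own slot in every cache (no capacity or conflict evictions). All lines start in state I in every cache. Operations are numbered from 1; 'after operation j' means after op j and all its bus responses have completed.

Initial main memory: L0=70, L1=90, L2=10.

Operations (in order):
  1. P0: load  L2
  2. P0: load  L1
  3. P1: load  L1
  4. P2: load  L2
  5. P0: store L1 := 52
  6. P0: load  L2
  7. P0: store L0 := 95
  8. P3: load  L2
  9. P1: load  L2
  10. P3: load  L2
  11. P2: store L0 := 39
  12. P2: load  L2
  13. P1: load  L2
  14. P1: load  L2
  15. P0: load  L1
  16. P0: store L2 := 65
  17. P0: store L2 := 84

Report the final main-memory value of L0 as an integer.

memory[L0] = 95

1. P0: load  L2  bus=[BusRd]  L2: P0=E P1=I P2=I P3=I  mem[L2]=10
2. P0: load  L1  bus=[BusRd]  L1: P0=E P1=I P2=I P3=I  mem[L1]=90
3. P1: load  L1  bus=[BusRd]  L1: P0=S P1=S P2=I P3=I  mem[L1]=90
4. P2: load  L2  bus=[BusRd]  L2: P0=S P1=I P2=S P3=I  mem[L2]=10
5. P0: store L1 := 52  bus=[BusUpgr]  L1: P0=M P1=I P2=I P3=I  mem[L1]=90
6. P0: load  L2  bus=[-]  L2: P0=S P1=I P2=S P3=I  mem[L2]=10
7. P0: store L0 := 95  bus=[BusRdX]  L0: P0=M P1=I P2=I P3=I  mem[L0]=70
8. P3: load  L2  bus=[BusRd]  L2: P0=S P1=I P2=S P3=S  mem[L2]=10
9. P1: load  L2  bus=[BusRd]  L2: P0=S P1=S P2=S P3=S  mem[L2]=10
10. P3: load  L2  bus=[-]  L2: P0=S P1=S P2=S P3=S  mem[L2]=10
11. P2: store L0 := 39  bus=[BusRdX,Flush]  L0: P0=I P1=I P2=M P3=I  mem[L0]=95
12. P2: load  L2  bus=[-]  L2: P0=S P1=S P2=S P3=S  mem[L2]=10
13. P1: load  L2  bus=[-]  L2: P0=S P1=S P2=S P3=S  mem[L2]=10
14. P1: load  L2  bus=[-]  L2: P0=S P1=S P2=S P3=S  mem[L2]=10
15. P0: load  L1  bus=[-]  L1: P0=M P1=I P2=I P3=I  mem[L1]=90
16. P0: store L2 := 65  bus=[BusUpgr]  L2: P0=M P1=I P2=I P3=I  mem[L2]=10
17. P0: store L2 := 84  bus=[-]  L2: P0=M P1=I P2=I P3=I  mem[L2]=10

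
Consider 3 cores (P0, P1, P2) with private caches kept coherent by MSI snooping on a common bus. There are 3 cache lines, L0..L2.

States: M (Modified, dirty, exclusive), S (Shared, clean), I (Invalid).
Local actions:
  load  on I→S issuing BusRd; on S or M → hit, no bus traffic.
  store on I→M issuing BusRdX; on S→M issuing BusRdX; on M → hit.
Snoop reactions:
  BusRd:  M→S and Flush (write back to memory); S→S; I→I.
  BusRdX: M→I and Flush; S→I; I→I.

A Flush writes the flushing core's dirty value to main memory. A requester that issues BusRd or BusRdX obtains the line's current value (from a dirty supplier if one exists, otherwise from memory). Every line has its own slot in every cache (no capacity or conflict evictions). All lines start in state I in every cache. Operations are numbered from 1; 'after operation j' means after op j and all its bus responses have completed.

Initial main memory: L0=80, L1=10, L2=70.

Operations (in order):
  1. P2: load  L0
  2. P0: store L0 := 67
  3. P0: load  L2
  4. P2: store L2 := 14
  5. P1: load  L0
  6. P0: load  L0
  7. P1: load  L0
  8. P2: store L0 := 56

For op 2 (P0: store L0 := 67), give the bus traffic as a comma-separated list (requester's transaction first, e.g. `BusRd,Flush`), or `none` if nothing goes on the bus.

bus = BusRdX

step 1: P2: load  L0  ⟶  IIS  (L0)  txn=BusRd  M[L0]=80
step 2: P0: store L0 := 67  ⟶  MII  (L0)  txn=BusRdX  M[L0]=80
step 3: P0: load  L2  ⟶  SII  (L2)  txn=BusRd  M[L2]=70
step 4: P2: store L2 := 14  ⟶  IIM  (L2)  txn=BusRdX  M[L2]=70
step 5: P1: load  L0  ⟶  SSI  (L0)  txn=BusRd+Flush  M[L0]=67
step 6: P0: load  L0  ⟶  SSI  (L0)  txn=∅  M[L0]=67
step 7: P1: load  L0  ⟶  SSI  (L0)  txn=∅  M[L0]=67
step 8: P2: store L0 := 56  ⟶  IIM  (L0)  txn=BusRdX  M[L0]=67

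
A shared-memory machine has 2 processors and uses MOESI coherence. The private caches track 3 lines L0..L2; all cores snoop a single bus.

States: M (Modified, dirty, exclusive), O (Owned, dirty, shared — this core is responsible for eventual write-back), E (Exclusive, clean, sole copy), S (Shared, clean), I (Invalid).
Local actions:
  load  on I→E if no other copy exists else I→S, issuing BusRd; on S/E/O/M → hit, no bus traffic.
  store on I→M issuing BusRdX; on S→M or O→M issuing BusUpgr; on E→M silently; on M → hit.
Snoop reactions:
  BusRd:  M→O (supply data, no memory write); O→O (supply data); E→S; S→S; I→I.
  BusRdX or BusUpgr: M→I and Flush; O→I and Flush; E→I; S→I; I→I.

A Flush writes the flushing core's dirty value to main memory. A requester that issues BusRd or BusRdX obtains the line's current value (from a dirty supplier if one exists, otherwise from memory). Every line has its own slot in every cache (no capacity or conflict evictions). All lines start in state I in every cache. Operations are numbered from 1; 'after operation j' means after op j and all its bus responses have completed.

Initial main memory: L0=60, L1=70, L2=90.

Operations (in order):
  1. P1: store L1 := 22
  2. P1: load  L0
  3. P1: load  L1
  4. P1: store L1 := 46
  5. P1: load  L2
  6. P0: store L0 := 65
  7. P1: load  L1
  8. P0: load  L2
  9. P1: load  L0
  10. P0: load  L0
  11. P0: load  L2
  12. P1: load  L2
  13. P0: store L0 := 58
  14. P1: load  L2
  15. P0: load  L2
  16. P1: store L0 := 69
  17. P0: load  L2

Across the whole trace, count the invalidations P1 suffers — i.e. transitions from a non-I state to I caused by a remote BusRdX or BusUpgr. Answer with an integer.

invalidations = 2

1. P1: store L1 := 22  bus=[BusRdX]  L1: P0=I P1=M  mem[L1]=70
2. P1: load  L0  bus=[BusRd]  L0: P0=I P1=E  mem[L0]=60
3. P1: load  L1  bus=[-]  L1: P0=I P1=M  mem[L1]=70
4. P1: store L1 := 46  bus=[-]  L1: P0=I P1=M  mem[L1]=70
5. P1: load  L2  bus=[BusRd]  L2: P0=I P1=E  mem[L2]=90
6. P0: store L0 := 65  bus=[BusRdX]  L0: P0=M P1=I  mem[L0]=60
7. P1: load  L1  bus=[-]  L1: P0=I P1=M  mem[L1]=70
8. P0: load  L2  bus=[BusRd]  L2: P0=S P1=S  mem[L2]=90
9. P1: load  L0  bus=[BusRd]  L0: P0=O P1=S  mem[L0]=60
10. P0: load  L0  bus=[-]  L0: P0=O P1=S  mem[L0]=60
11. P0: load  L2  bus=[-]  L2: P0=S P1=S  mem[L2]=90
12. P1: load  L2  bus=[-]  L2: P0=S P1=S  mem[L2]=90
13. P0: store L0 := 58  bus=[BusUpgr]  L0: P0=M P1=I  mem[L0]=60
14. P1: load  L2  bus=[-]  L2: P0=S P1=S  mem[L2]=90
15. P0: load  L2  bus=[-]  L2: P0=S P1=S  mem[L2]=90
16. P1: store L0 := 69  bus=[BusRdX,Flush]  L0: P0=I P1=M  mem[L0]=58
17. P0: load  L2  bus=[-]  L2: P0=S P1=S  mem[L2]=90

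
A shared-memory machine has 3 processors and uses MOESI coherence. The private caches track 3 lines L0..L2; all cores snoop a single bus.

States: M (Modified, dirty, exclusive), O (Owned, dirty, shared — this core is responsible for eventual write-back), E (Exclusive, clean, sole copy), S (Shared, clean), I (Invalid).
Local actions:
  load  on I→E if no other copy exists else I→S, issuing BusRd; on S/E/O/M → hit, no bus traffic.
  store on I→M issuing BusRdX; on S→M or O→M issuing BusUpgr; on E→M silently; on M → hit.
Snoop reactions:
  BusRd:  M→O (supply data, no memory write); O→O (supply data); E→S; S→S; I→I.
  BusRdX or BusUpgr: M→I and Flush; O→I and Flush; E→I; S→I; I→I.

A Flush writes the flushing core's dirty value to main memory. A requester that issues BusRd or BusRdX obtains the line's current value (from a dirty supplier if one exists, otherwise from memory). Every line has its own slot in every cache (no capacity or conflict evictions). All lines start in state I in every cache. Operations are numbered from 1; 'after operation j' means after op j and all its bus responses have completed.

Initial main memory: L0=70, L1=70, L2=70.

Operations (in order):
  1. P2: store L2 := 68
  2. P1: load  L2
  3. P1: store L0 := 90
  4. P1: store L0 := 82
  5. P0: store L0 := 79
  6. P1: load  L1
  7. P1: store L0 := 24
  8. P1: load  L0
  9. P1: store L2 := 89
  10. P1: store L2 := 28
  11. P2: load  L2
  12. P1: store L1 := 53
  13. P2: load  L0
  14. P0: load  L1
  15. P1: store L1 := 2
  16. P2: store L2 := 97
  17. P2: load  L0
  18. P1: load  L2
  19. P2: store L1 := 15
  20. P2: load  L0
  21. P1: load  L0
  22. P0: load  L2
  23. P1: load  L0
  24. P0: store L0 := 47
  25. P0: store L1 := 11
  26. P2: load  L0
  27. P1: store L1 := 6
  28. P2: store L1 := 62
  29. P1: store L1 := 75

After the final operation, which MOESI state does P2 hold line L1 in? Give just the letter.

state = I

step 1: P2: store L2 := 68  ⟶  IIM  (L2)  txn=BusRdX  M[L2]=70
step 2: P1: load  L2  ⟶  ISO  (L2)  txn=BusRd  M[L2]=70
step 3: P1: store L0 := 90  ⟶  IMI  (L0)  txn=BusRdX  M[L0]=70
step 4: P1: store L0 := 82  ⟶  IMI  (L0)  txn=∅  M[L0]=70
step 5: P0: store L0 := 79  ⟶  MII  (L0)  txn=BusRdX+Flush  M[L0]=82
step 6: P1: load  L1  ⟶  IEI  (L1)  txn=BusRd  M[L1]=70
step 7: P1: store L0 := 24  ⟶  IMI  (L0)  txn=BusRdX+Flush  M[L0]=79
step 8: P1: load  L0  ⟶  IMI  (L0)  txn=∅  M[L0]=79
step 9: P1: store L2 := 89  ⟶  IMI  (L2)  txn=BusUpgr+Flush  M[L2]=68
step 10: P1: store L2 := 28  ⟶  IMI  (L2)  txn=∅  M[L2]=68
step 11: P2: load  L2  ⟶  IOS  (L2)  txn=BusRd  M[L2]=68
step 12: P1: store L1 := 53  ⟶  IMI  (L1)  txn=∅  M[L1]=70
step 13: P2: load  L0  ⟶  IOS  (L0)  txn=BusRd  M[L0]=79
step 14: P0: load  L1  ⟶  SOI  (L1)  txn=BusRd  M[L1]=70
step 15: P1: store L1 := 2  ⟶  IMI  (L1)  txn=BusUpgr  M[L1]=70
step 16: P2: store L2 := 97  ⟶  IIM  (L2)  txn=BusUpgr+Flush  M[L2]=28
step 17: P2: load  L0  ⟶  IOS  (L0)  txn=∅  M[L0]=79
step 18: P1: load  L2  ⟶  ISO  (L2)  txn=BusRd  M[L2]=28
step 19: P2: store L1 := 15  ⟶  IIM  (L1)  txn=BusRdX+Flush  M[L1]=2
step 20: P2: load  L0  ⟶  IOS  (L0)  txn=∅  M[L0]=79
step 21: P1: load  L0  ⟶  IOS  (L0)  txn=∅  M[L0]=79
step 22: P0: load  L2  ⟶  SSO  (L2)  txn=BusRd  M[L2]=28
step 23: P1: load  L0  ⟶  IOS  (L0)  txn=∅  M[L0]=79
step 24: P0: store L0 := 47  ⟶  MII  (L0)  txn=BusRdX+Flush  M[L0]=24
step 25: P0: store L1 := 11  ⟶  MII  (L1)  txn=BusRdX+Flush  M[L1]=15
step 26: P2: load  L0  ⟶  OIS  (L0)  txn=BusRd  M[L0]=24
step 27: P1: store L1 := 6  ⟶  IMI  (L1)  txn=BusRdX+Flush  M[L1]=11
step 28: P2: store L1 := 62  ⟶  IIM  (L1)  txn=BusRdX+Flush  M[L1]=6
step 29: P1: store L1 := 75  ⟶  IMI  (L1)  txn=BusRdX+Flush  M[L1]=62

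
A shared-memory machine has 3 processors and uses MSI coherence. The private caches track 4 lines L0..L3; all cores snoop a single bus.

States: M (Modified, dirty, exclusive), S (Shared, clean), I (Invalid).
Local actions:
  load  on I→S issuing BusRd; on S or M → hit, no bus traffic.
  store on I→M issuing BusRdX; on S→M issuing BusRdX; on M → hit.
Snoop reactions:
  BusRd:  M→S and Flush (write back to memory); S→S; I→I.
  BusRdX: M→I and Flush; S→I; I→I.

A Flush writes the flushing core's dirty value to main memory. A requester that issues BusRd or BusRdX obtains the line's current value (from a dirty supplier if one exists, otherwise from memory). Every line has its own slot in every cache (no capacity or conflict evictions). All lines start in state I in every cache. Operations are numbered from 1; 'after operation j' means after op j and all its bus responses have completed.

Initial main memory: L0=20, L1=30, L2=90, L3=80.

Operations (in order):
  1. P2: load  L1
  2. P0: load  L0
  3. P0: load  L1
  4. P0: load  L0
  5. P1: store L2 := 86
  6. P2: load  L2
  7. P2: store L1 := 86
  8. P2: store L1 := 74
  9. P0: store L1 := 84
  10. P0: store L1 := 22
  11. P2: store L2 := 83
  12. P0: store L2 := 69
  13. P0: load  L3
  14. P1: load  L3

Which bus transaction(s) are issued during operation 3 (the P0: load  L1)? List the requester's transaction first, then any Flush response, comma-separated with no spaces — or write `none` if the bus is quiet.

[1] P2: load  L1 | P0:I, P1:I, P2:S(30) | bus: BusRd
[2] P0: load  L0 | P0:S(20), P1:I, P2:I | bus: BusRd
[3] P0: load  L1 | P0:S(30), P1:I, P2:S(30) | bus: BusRd
[4] P0: load  L0 | P0:S(20), P1:I, P2:I | bus: none
[5] P1: store L2 := 86 | P0:I, P1:M(86), P2:I | bus: BusRdX
[6] P2: load  L2 | P0:I, P1:S(86), P2:S(86) | bus: BusRd,Flush
[7] P2: store L1 := 86 | P0:I, P1:I, P2:M(86) | bus: BusRdX
[8] P2: store L1 := 74 | P0:I, P1:I, P2:M(74) | bus: none
[9] P0: store L1 := 84 | P0:M(84), P1:I, P2:I | bus: BusRdX,Flush
[10] P0: store L1 := 22 | P0:M(22), P1:I, P2:I | bus: none
[11] P2: store L2 := 83 | P0:I, P1:I, P2:M(83) | bus: BusRdX
[12] P0: store L2 := 69 | P0:M(69), P1:I, P2:I | bus: BusRdX,Flush
[13] P0: load  L3 | P0:S(80), P1:I, P2:I | bus: BusRd
[14] P1: load  L3 | P0:S(80), P1:S(80), P2:I | bus: BusRd

bus = BusRd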